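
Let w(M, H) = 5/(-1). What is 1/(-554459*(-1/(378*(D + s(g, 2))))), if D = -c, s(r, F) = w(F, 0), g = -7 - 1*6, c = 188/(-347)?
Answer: -584766/192397273 ≈ -0.0030394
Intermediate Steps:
w(M, H) = -5 (w(M, H) = 5*(-1) = -5)
c = -188/347 (c = 188*(-1/347) = -188/347 ≈ -0.54179)
g = -13 (g = -7 - 6 = -13)
s(r, F) = -5
D = 188/347 (D = -1*(-188/347) = 188/347 ≈ 0.54179)
1/(-554459*(-1/(378*(D + s(g, 2))))) = 1/(-554459*(-1/(378*(188/347 - 5)))) = 1/(-554459/((-378*(-1547/347)))) = 1/(-554459/584766/347) = 1/(-554459*347/584766) = 1/(-192397273/584766) = -584766/192397273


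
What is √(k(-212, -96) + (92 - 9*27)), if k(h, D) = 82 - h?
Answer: √143 ≈ 11.958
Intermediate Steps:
√(k(-212, -96) + (92 - 9*27)) = √((82 - 1*(-212)) + (92 - 9*27)) = √((82 + 212) + (92 - 243)) = √(294 - 151) = √143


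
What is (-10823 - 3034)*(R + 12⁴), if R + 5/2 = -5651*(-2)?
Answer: -887831847/2 ≈ -4.4392e+8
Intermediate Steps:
R = 22599/2 (R = -5/2 - 5651*(-2) = -5/2 + 11302 = 22599/2 ≈ 11300.)
(-10823 - 3034)*(R + 12⁴) = (-10823 - 3034)*(22599/2 + 12⁴) = -13857*(22599/2 + 20736) = -13857*64071/2 = -887831847/2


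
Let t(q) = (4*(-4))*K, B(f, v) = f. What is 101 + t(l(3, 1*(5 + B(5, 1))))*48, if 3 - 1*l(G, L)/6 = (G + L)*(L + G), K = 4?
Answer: -2971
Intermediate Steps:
l(G, L) = 18 - 6*(G + L)² (l(G, L) = 18 - 6*(G + L)*(L + G) = 18 - 6*(G + L)*(G + L) = 18 - 6*(G + L)²)
t(q) = -64 (t(q) = (4*(-4))*4 = -16*4 = -64)
101 + t(l(3, 1*(5 + B(5, 1))))*48 = 101 - 64*48 = 101 - 3072 = -2971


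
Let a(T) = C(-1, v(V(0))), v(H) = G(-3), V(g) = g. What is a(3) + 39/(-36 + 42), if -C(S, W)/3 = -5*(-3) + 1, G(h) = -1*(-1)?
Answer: -83/2 ≈ -41.500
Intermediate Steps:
G(h) = 1
v(H) = 1
C(S, W) = -48 (C(S, W) = -3*(-5*(-3) + 1) = -3*(15 + 1) = -3*16 = -48)
a(T) = -48
a(3) + 39/(-36 + 42) = -48 + 39/(-36 + 42) = -48 + 39/6 = -48 + 39*(1/6) = -48 + 13/2 = -83/2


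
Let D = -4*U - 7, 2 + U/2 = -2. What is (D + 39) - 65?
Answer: -1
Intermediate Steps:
U = -8 (U = -4 + 2*(-2) = -4 - 4 = -8)
D = 25 (D = -4*(-8) - 7 = 32 - 7 = 25)
(D + 39) - 65 = (25 + 39) - 65 = 64 - 65 = -1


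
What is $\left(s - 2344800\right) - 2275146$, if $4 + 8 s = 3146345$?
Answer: $- \frac{33813227}{8} \approx -4.2267 \cdot 10^{6}$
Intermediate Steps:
$s = \frac{3146341}{8}$ ($s = - \frac{1}{2} + \frac{1}{8} \cdot 3146345 = - \frac{1}{2} + \frac{3146345}{8} = \frac{3146341}{8} \approx 3.9329 \cdot 10^{5}$)
$\left(s - 2344800\right) - 2275146 = \left(\frac{3146341}{8} - 2344800\right) - 2275146 = - \frac{15612059}{8} - 2275146 = - \frac{33813227}{8}$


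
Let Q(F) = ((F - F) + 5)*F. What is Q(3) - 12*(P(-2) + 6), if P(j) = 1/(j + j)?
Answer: -54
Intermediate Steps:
P(j) = 1/(2*j)
Q(F) = 5*F (Q(F) = (0 + 5)*F = 5*F)
Q(3) - 12*(P(-2) + 6) = 5*3 - 12*((1/2)/(-2) + 6) = 15 - 12*((1/2)*(-1/2) + 6) = 15 - 12*(-1/4 + 6) = 15 - 12*23/4 = 15 - 69 = -54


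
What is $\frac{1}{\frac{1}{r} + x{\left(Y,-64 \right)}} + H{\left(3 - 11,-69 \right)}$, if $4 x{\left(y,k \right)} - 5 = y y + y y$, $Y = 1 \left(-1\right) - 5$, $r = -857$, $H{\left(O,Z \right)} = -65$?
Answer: $- \frac{4285597}{65985} \approx -64.948$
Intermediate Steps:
$Y = -6$ ($Y = -1 - 5 = -6$)
$x{\left(y,k \right)} = \frac{5}{4} + \frac{y^{2}}{2}$ ($x{\left(y,k \right)} = \frac{5}{4} + \frac{y y + y y}{4} = \frac{5}{4} + \frac{y^{2} + y^{2}}{4} = \frac{5}{4} + \frac{2 y^{2}}{4} = \frac{5}{4} + \frac{y^{2}}{2}$)
$\frac{1}{\frac{1}{r} + x{\left(Y,-64 \right)}} + H{\left(3 - 11,-69 \right)} = \frac{1}{\frac{1}{-857} + \left(\frac{5}{4} + \frac{\left(-6\right)^{2}}{2}\right)} - 65 = \frac{1}{- \frac{1}{857} + \left(\frac{5}{4} + \frac{1}{2} \cdot 36\right)} - 65 = \frac{1}{- \frac{1}{857} + \left(\frac{5}{4} + 18\right)} - 65 = \frac{1}{- \frac{1}{857} + \frac{77}{4}} - 65 = \frac{1}{\frac{65985}{3428}} - 65 = \frac{3428}{65985} - 65 = - \frac{4285597}{65985}$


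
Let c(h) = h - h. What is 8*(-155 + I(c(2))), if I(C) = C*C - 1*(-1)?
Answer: -1232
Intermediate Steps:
c(h) = 0
I(C) = 1 + C² (I(C) = C² + 1 = 1 + C²)
8*(-155 + I(c(2))) = 8*(-155 + (1 + 0²)) = 8*(-155 + (1 + 0)) = 8*(-155 + 1) = 8*(-154) = -1232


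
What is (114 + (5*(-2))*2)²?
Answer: 8836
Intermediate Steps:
(114 + (5*(-2))*2)² = (114 - 10*2)² = (114 - 20)² = 94² = 8836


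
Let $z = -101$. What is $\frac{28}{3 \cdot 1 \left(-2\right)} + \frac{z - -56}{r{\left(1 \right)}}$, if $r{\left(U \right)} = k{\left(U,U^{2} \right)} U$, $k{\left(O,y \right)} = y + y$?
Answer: $- \frac{163}{6} \approx -27.167$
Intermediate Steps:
$k{\left(O,y \right)} = 2 y$
$r{\left(U \right)} = 2 U^{3}$ ($r{\left(U \right)} = 2 U^{2} U = 2 U^{3}$)
$\frac{28}{3 \cdot 1 \left(-2\right)} + \frac{z - -56}{r{\left(1 \right)}} = \frac{28}{3 \cdot 1 \left(-2\right)} + \frac{-101 - -56}{2 \cdot 1^{3}} = \frac{28}{3 \left(-2\right)} + \frac{-101 + 56}{2 \cdot 1} = \frac{28}{-6} - \frac{45}{2} = 28 \left(- \frac{1}{6}\right) - \frac{45}{2} = - \frac{14}{3} - \frac{45}{2} = - \frac{163}{6}$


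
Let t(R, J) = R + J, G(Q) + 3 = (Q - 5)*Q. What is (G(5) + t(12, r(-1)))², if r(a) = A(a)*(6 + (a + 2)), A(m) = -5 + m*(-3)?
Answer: 25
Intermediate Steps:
A(m) = -5 - 3*m
r(a) = (-5 - 3*a)*(8 + a) (r(a) = (-5 - 3*a)*(6 + (a + 2)) = (-5 - 3*a)*(6 + (2 + a)) = (-5 - 3*a)*(8 + a))
G(Q) = -3 + Q*(-5 + Q) (G(Q) = -3 + (Q - 5)*Q = -3 + (-5 + Q)*Q = -3 + Q*(-5 + Q))
t(R, J) = J + R
(G(5) + t(12, r(-1)))² = ((-3 + 5² - 5*5) + (-(5 + 3*(-1))*(8 - 1) + 12))² = ((-3 + 25 - 25) + (-1*(5 - 3)*7 + 12))² = (-3 + (-1*2*7 + 12))² = (-3 + (-14 + 12))² = (-3 - 2)² = (-5)² = 25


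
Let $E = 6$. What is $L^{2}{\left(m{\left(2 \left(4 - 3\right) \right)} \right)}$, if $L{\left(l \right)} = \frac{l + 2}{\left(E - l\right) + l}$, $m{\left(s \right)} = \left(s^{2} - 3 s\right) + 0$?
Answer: $0$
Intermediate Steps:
$m{\left(s \right)} = s^{2} - 3 s$
$L{\left(l \right)} = \frac{1}{3} + \frac{l}{6}$ ($L{\left(l \right)} = \frac{l + 2}{\left(6 - l\right) + l} = \frac{2 + l}{6} = \left(2 + l\right) \frac{1}{6} = \frac{1}{3} + \frac{l}{6}$)
$L^{2}{\left(m{\left(2 \left(4 - 3\right) \right)} \right)} = \left(\frac{1}{3} + \frac{2 \left(4 - 3\right) \left(-3 + 2 \left(4 - 3\right)\right)}{6}\right)^{2} = \left(\frac{1}{3} + \frac{2 \cdot 1 \left(-3 + 2 \cdot 1\right)}{6}\right)^{2} = \left(\frac{1}{3} + \frac{2 \left(-3 + 2\right)}{6}\right)^{2} = \left(\frac{1}{3} + \frac{2 \left(-1\right)}{6}\right)^{2} = \left(\frac{1}{3} + \frac{1}{6} \left(-2\right)\right)^{2} = \left(\frac{1}{3} - \frac{1}{3}\right)^{2} = 0^{2} = 0$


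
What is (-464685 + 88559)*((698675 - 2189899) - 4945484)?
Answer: 2421013233208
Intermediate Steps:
(-464685 + 88559)*((698675 - 2189899) - 4945484) = -376126*(-1491224 - 4945484) = -376126*(-6436708) = 2421013233208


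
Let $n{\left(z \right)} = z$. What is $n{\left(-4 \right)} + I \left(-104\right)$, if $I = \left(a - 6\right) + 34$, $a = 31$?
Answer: $-6140$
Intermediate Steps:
$I = 59$ ($I = \left(31 - 6\right) + 34 = 25 + 34 = 59$)
$n{\left(-4 \right)} + I \left(-104\right) = -4 + 59 \left(-104\right) = -4 - 6136 = -6140$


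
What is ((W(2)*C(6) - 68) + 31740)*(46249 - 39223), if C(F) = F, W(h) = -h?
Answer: 222443160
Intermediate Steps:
((W(2)*C(6) - 68) + 31740)*(46249 - 39223) = ((-1*2*6 - 68) + 31740)*(46249 - 39223) = ((-2*6 - 68) + 31740)*7026 = ((-12 - 68) + 31740)*7026 = (-80 + 31740)*7026 = 31660*7026 = 222443160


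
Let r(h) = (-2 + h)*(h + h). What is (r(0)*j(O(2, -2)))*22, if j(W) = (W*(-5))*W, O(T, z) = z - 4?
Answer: 0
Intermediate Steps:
O(T, z) = -4 + z
r(h) = 2*h*(-2 + h) (r(h) = (-2 + h)*(2*h) = 2*h*(-2 + h))
j(W) = -5*W² (j(W) = (-5*W)*W = -5*W²)
(r(0)*j(O(2, -2)))*22 = ((2*0*(-2 + 0))*(-5*(-4 - 2)²))*22 = ((2*0*(-2))*(-5*(-6)²))*22 = (0*(-5*36))*22 = (0*(-180))*22 = 0*22 = 0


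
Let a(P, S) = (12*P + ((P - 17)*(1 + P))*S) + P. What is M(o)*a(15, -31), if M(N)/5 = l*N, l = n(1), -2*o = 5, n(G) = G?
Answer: -29675/2 ≈ -14838.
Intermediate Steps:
o = -5/2 (o = -½*5 = -5/2 ≈ -2.5000)
l = 1
M(N) = 5*N (M(N) = 5*(1*N) = 5*N)
a(P, S) = 13*P + S*(1 + P)*(-17 + P) (a(P, S) = (12*P + ((-17 + P)*(1 + P))*S) + P = (12*P + ((1 + P)*(-17 + P))*S) + P = (12*P + S*(1 + P)*(-17 + P)) + P = 13*P + S*(1 + P)*(-17 + P))
M(o)*a(15, -31) = (5*(-5/2))*(-17*(-31) + 13*15 - 31*15² - 16*15*(-31)) = -25*(527 + 195 - 31*225 + 7440)/2 = -25*(527 + 195 - 6975 + 7440)/2 = -25/2*1187 = -29675/2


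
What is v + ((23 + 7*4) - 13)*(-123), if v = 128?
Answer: -4546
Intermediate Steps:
v + ((23 + 7*4) - 13)*(-123) = 128 + ((23 + 7*4) - 13)*(-123) = 128 + ((23 + 28) - 13)*(-123) = 128 + (51 - 13)*(-123) = 128 + 38*(-123) = 128 - 4674 = -4546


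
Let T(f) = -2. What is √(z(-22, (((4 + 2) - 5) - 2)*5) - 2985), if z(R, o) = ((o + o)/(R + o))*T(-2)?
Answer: I*√241845/9 ≈ 54.642*I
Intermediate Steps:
z(R, o) = -4*o/(R + o) (z(R, o) = ((o + o)/(R + o))*(-2) = ((2*o)/(R + o))*(-2) = (2*o/(R + o))*(-2) = -4*o/(R + o))
√(z(-22, (((4 + 2) - 5) - 2)*5) - 2985) = √(-4*(((4 + 2) - 5) - 2)*5/(-22 + (((4 + 2) - 5) - 2)*5) - 2985) = √(-4*((6 - 5) - 2)*5/(-22 + ((6 - 5) - 2)*5) - 2985) = √(-4*(1 - 2)*5/(-22 + (1 - 2)*5) - 2985) = √(-4*(-1*5)/(-22 - 1*5) - 2985) = √(-4*(-5)/(-22 - 5) - 2985) = √(-4*(-5)/(-27) - 2985) = √(-4*(-5)*(-1/27) - 2985) = √(-20/27 - 2985) = √(-80615/27) = I*√241845/9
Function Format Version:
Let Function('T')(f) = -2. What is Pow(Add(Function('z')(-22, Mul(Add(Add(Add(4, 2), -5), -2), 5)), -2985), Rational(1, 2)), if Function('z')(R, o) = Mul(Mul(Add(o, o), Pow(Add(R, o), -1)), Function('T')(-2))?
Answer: Mul(Rational(1, 9), I, Pow(241845, Rational(1, 2))) ≈ Mul(54.642, I)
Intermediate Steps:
Function('z')(R, o) = Mul(-4, o, Pow(Add(R, o), -1)) (Function('z')(R, o) = Mul(Mul(Add(o, o), Pow(Add(R, o), -1)), -2) = Mul(Mul(Mul(2, o), Pow(Add(R, o), -1)), -2) = Mul(Mul(2, o, Pow(Add(R, o), -1)), -2) = Mul(-4, o, Pow(Add(R, o), -1)))
Pow(Add(Function('z')(-22, Mul(Add(Add(Add(4, 2), -5), -2), 5)), -2985), Rational(1, 2)) = Pow(Add(Mul(-4, Mul(Add(Add(Add(4, 2), -5), -2), 5), Pow(Add(-22, Mul(Add(Add(Add(4, 2), -5), -2), 5)), -1)), -2985), Rational(1, 2)) = Pow(Add(Mul(-4, Mul(Add(Add(6, -5), -2), 5), Pow(Add(-22, Mul(Add(Add(6, -5), -2), 5)), -1)), -2985), Rational(1, 2)) = Pow(Add(Mul(-4, Mul(Add(1, -2), 5), Pow(Add(-22, Mul(Add(1, -2), 5)), -1)), -2985), Rational(1, 2)) = Pow(Add(Mul(-4, Mul(-1, 5), Pow(Add(-22, Mul(-1, 5)), -1)), -2985), Rational(1, 2)) = Pow(Add(Mul(-4, -5, Pow(Add(-22, -5), -1)), -2985), Rational(1, 2)) = Pow(Add(Mul(-4, -5, Pow(-27, -1)), -2985), Rational(1, 2)) = Pow(Add(Mul(-4, -5, Rational(-1, 27)), -2985), Rational(1, 2)) = Pow(Add(Rational(-20, 27), -2985), Rational(1, 2)) = Pow(Rational(-80615, 27), Rational(1, 2)) = Mul(Rational(1, 9), I, Pow(241845, Rational(1, 2)))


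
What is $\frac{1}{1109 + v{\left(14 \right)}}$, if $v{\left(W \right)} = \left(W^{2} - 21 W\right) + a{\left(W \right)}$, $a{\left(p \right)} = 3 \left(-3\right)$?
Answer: $\frac{1}{1002} \approx 0.000998$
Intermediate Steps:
$a{\left(p \right)} = -9$
$v{\left(W \right)} = -9 + W^{2} - 21 W$ ($v{\left(W \right)} = \left(W^{2} - 21 W\right) - 9 = -9 + W^{2} - 21 W$)
$\frac{1}{1109 + v{\left(14 \right)}} = \frac{1}{1109 - \left(303 - 196\right)} = \frac{1}{1109 - 107} = \frac{1}{1002}$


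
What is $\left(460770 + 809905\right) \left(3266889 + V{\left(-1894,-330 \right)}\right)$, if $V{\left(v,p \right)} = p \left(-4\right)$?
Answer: $4152831471075$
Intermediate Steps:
$V{\left(v,p \right)} = - 4 p$
$\left(460770 + 809905\right) \left(3266889 + V{\left(-1894,-330 \right)}\right) = \left(460770 + 809905\right) \left(3266889 - -1320\right) = 1270675 \left(3266889 + 1320\right) = 1270675 \cdot 3268209 = 4152831471075$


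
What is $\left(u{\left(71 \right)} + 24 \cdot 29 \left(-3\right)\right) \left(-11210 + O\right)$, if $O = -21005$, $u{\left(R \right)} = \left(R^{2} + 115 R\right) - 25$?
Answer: $-357360995$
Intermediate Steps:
$u{\left(R \right)} = -25 + R^{2} + 115 R$
$\left(u{\left(71 \right)} + 24 \cdot 29 \left(-3\right)\right) \left(-11210 + O\right) = \left(\left(-25 + 71^{2} + 115 \cdot 71\right) + 24 \cdot 29 \left(-3\right)\right) \left(-11210 - 21005\right) = \left(\left(-25 + 5041 + 8165\right) + 696 \left(-3\right)\right) \left(-32215\right) = \left(13181 - 2088\right) \left(-32215\right) = 11093 \left(-32215\right) = -357360995$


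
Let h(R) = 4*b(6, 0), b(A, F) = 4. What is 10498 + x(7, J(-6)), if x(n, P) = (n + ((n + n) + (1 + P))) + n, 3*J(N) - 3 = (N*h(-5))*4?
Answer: 10400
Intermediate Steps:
h(R) = 16 (h(R) = 4*4 = 16)
J(N) = 1 + 64*N/3 (J(N) = 1 + ((N*16)*4)/3 = 1 + ((16*N)*4)/3 = 1 + (64*N)/3 = 1 + 64*N/3)
x(n, P) = 1 + P + 4*n (x(n, P) = (n + (2*n + (1 + P))) + n = (n + (1 + P + 2*n)) + n = (1 + P + 3*n) + n = 1 + P + 4*n)
10498 + x(7, J(-6)) = 10498 + (1 + (1 + (64/3)*(-6)) + 4*7) = 10498 + (1 + (1 - 128) + 28) = 10498 + (1 - 127 + 28) = 10498 - 98 = 10400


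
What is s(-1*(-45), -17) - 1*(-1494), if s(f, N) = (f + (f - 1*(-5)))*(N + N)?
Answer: -1736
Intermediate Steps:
s(f, N) = 2*N*(5 + 2*f) (s(f, N) = (f + (f + 5))*(2*N) = (f + (5 + f))*(2*N) = (5 + 2*f)*(2*N) = 2*N*(5 + 2*f))
s(-1*(-45), -17) - 1*(-1494) = 2*(-17)*(5 + 2*(-1*(-45))) - 1*(-1494) = 2*(-17)*(5 + 2*45) + 1494 = 2*(-17)*(5 + 90) + 1494 = 2*(-17)*95 + 1494 = -3230 + 1494 = -1736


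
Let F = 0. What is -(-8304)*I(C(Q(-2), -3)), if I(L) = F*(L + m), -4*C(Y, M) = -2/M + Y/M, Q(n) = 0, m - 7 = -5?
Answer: 0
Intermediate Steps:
m = 2 (m = 7 - 5 = 2)
C(Y, M) = 1/(2*M) - Y/(4*M) (C(Y, M) = -(-2/M + Y/M)/4 = 1/(2*M) - Y/(4*M))
I(L) = 0 (I(L) = 0*(L + 2) = 0*(2 + L) = 0)
-(-8304)*I(C(Q(-2), -3)) = -(-8304)*0 = -2076*0 = 0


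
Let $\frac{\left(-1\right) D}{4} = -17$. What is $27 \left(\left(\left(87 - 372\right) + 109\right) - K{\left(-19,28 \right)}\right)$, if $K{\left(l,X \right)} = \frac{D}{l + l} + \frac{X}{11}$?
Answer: $- \frac{997434}{209} \approx -4772.4$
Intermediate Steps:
$D = 68$ ($D = \left(-4\right) \left(-17\right) = 68$)
$K{\left(l,X \right)} = \frac{34}{l} + \frac{X}{11}$ ($K{\left(l,X \right)} = \frac{68}{l + l} + \frac{X}{11} = \frac{68}{2 l} + X \frac{1}{11} = 68 \frac{1}{2 l} + \frac{X}{11} = \frac{34}{l} + \frac{X}{11}$)
$27 \left(\left(\left(87 - 372\right) + 109\right) - K{\left(-19,28 \right)}\right) = 27 \left(\left(\left(87 - 372\right) + 109\right) - \left(\frac{34}{-19} + \frac{1}{11} \cdot 28\right)\right) = 27 \left(\left(-285 + 109\right) - \left(34 \left(- \frac{1}{19}\right) + \frac{28}{11}\right)\right) = 27 \left(-176 - \left(- \frac{34}{19} + \frac{28}{11}\right)\right) = 27 \left(-176 - \frac{158}{209}\right) = 27 \left(- \frac{36942}{209}\right) = - \frac{997434}{209}$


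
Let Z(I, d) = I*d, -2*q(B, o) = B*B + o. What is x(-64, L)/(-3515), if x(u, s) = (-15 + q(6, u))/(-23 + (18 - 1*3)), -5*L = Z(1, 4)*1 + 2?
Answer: -1/28120 ≈ -3.5562e-5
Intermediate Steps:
q(B, o) = -o/2 - B²/2 (q(B, o) = -(B*B + o)/2 = -(B² + o)/2 = -(o + B²)/2 = -o/2 - B²/2)
L = -6/5 (L = -((1*4)*1 + 2)/5 = -(4*1 + 2)/5 = -(4 + 2)/5 = -⅕*6 = -6/5 ≈ -1.2000)
x(u, s) = 33/8 + u/16 (x(u, s) = (-15 + (-u/2 - ½*6²))/(-23 + (18 - 1*3)) = (-15 + (-u/2 - ½*36))/(-23 + (18 - 3)) = (-15 + (-u/2 - 18))/(-23 + 15) = (-15 + (-18 - u/2))/(-8) = (-33 - u/2)*(-⅛) = 33/8 + u/16)
x(-64, L)/(-3515) = (33/8 + (1/16)*(-64))/(-3515) = (33/8 - 4)*(-1/3515) = (⅛)*(-1/3515) = -1/28120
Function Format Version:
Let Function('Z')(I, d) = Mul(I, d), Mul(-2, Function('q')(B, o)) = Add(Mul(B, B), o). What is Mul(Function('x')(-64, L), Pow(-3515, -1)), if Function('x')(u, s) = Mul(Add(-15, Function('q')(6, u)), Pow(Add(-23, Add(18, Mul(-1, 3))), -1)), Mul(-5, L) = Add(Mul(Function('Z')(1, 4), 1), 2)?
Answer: Rational(-1, 28120) ≈ -3.5562e-5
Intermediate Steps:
Function('q')(B, o) = Add(Mul(Rational(-1, 2), o), Mul(Rational(-1, 2), Pow(B, 2))) (Function('q')(B, o) = Mul(Rational(-1, 2), Add(Mul(B, B), o)) = Mul(Rational(-1, 2), Add(Pow(B, 2), o)) = Mul(Rational(-1, 2), Add(o, Pow(B, 2))) = Add(Mul(Rational(-1, 2), o), Mul(Rational(-1, 2), Pow(B, 2))))
L = Rational(-6, 5) (L = Mul(Rational(-1, 5), Add(Mul(Mul(1, 4), 1), 2)) = Mul(Rational(-1, 5), Add(Mul(4, 1), 2)) = Mul(Rational(-1, 5), Add(4, 2)) = Mul(Rational(-1, 5), 6) = Rational(-6, 5) ≈ -1.2000)
Function('x')(u, s) = Add(Rational(33, 8), Mul(Rational(1, 16), u)) (Function('x')(u, s) = Mul(Add(-15, Add(Mul(Rational(-1, 2), u), Mul(Rational(-1, 2), Pow(6, 2)))), Pow(Add(-23, Add(18, Mul(-1, 3))), -1)) = Mul(Add(-15, Add(Mul(Rational(-1, 2), u), Mul(Rational(-1, 2), 36))), Pow(Add(-23, Add(18, -3)), -1)) = Mul(Add(-15, Add(Mul(Rational(-1, 2), u), -18)), Pow(Add(-23, 15), -1)) = Mul(Add(-15, Add(-18, Mul(Rational(-1, 2), u))), Pow(-8, -1)) = Mul(Add(-33, Mul(Rational(-1, 2), u)), Rational(-1, 8)) = Add(Rational(33, 8), Mul(Rational(1, 16), u)))
Mul(Function('x')(-64, L), Pow(-3515, -1)) = Mul(Add(Rational(33, 8), Mul(Rational(1, 16), -64)), Pow(-3515, -1)) = Mul(Add(Rational(33, 8), -4), Rational(-1, 3515)) = Mul(Rational(1, 8), Rational(-1, 3515)) = Rational(-1, 28120)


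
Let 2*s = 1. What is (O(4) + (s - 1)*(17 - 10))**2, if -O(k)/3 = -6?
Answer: 841/4 ≈ 210.25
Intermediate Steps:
s = 1/2 (s = (1/2)*1 = 1/2 ≈ 0.50000)
O(k) = 18 (O(k) = -3*(-6) = 18)
(O(4) + (s - 1)*(17 - 10))**2 = (18 + (1/2 - 1)*(17 - 10))**2 = (18 - 1/2*7)**2 = (18 - 7/2)**2 = (29/2)**2 = 841/4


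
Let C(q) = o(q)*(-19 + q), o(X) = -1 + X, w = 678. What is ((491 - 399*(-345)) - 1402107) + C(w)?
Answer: -817818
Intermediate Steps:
C(q) = (-1 + q)*(-19 + q)
((491 - 399*(-345)) - 1402107) + C(w) = ((491 - 399*(-345)) - 1402107) + (-1 + 678)*(-19 + 678) = ((491 + 137655) - 1402107) + 677*659 = (138146 - 1402107) + 446143 = -1263961 + 446143 = -817818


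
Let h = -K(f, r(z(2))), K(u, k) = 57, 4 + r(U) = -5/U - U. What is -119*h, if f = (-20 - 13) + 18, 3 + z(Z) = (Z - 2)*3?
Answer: 6783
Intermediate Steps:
z(Z) = -9 + 3*Z (z(Z) = -3 + (Z - 2)*3 = -3 + (-2 + Z)*3 = -3 + (-6 + 3*Z) = -9 + 3*Z)
f = -15 (f = -33 + 18 = -15)
r(U) = -4 - U - 5/U (r(U) = -4 + (-5/U - U) = -4 + (-U - 5/U) = -4 - U - 5/U)
h = -57 (h = -1*57 = -57)
-119*h = -119*(-57) = 6783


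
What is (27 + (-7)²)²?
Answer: 5776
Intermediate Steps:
(27 + (-7)²)² = (27 + 49)² = 76² = 5776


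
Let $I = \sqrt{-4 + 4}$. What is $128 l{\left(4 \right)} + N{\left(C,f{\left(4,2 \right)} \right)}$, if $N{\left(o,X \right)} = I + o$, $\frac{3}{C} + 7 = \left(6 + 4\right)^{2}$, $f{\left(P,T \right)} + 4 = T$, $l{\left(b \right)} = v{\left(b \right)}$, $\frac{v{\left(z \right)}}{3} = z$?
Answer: $\frac{47617}{31} \approx 1536.0$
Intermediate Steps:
$v{\left(z \right)} = 3 z$
$l{\left(b \right)} = 3 b$
$f{\left(P,T \right)} = -4 + T$
$I = 0$ ($I = \sqrt{0} = 0$)
$C = \frac{1}{31}$ ($C = \frac{3}{-7 + \left(6 + 4\right)^{2}} = \frac{3}{-7 + 10^{2}} = \frac{3}{-7 + 100} = \frac{3}{93} = 3 \cdot \frac{1}{93} = \frac{1}{31} \approx 0.032258$)
$N{\left(o,X \right)} = o$ ($N{\left(o,X \right)} = 0 + o = o$)
$128 l{\left(4 \right)} + N{\left(C,f{\left(4,2 \right)} \right)} = 128 \cdot 3 \cdot 4 + \frac{1}{31} = 128 \cdot 12 + \frac{1}{31} = 1536 + \frac{1}{31} = \frac{47617}{31}$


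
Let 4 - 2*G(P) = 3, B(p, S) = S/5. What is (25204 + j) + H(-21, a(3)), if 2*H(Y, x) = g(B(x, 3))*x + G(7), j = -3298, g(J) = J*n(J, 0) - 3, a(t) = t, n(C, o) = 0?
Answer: 87607/4 ≈ 21902.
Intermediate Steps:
B(p, S) = S/5 (B(p, S) = S*(1/5) = S/5)
G(P) = 1/2 (G(P) = 2 - 1/2*3 = 2 - 3/2 = 1/2)
g(J) = -3 (g(J) = J*0 - 3 = 0 - 3 = -3)
H(Y, x) = 1/4 - 3*x/2 (H(Y, x) = (-3*x + 1/2)/2 = (1/2 - 3*x)/2 = 1/4 - 3*x/2)
(25204 + j) + H(-21, a(3)) = (25204 - 3298) + (1/4 - 3/2*3) = 21906 + (1/4 - 9/2) = 21906 - 17/4 = 87607/4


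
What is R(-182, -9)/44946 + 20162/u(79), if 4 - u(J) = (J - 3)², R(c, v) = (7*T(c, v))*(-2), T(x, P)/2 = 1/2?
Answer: -75523505/21619026 ≈ -3.4934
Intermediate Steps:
T(x, P) = 1 (T(x, P) = 2/2 = 2*(½) = 1)
R(c, v) = -14 (R(c, v) = (7*1)*(-2) = 7*(-2) = -14)
u(J) = 4 - (-3 + J)² (u(J) = 4 - (J - 3)² = 4 - (-3 + J)²)
R(-182, -9)/44946 + 20162/u(79) = -14/44946 + 20162/(4 - (-3 + 79)²) = -14*1/44946 + 20162/(4 - 1*76²) = -7/22473 + 20162/(4 - 1*5776) = -7/22473 + 20162/(4 - 5776) = -7/22473 + 20162/(-5772) = -7/22473 + 20162*(-1/5772) = -7/22473 - 10081/2886 = -75523505/21619026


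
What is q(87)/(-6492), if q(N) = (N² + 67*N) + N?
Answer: -4495/2164 ≈ -2.0772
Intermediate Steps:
q(N) = N² + 68*N
q(87)/(-6492) = (87*(68 + 87))/(-6492) = (87*155)*(-1/6492) = 13485*(-1/6492) = -4495/2164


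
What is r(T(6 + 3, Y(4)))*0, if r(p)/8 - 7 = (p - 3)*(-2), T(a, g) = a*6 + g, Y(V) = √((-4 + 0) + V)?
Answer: 0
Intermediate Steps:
Y(V) = √(-4 + V)
T(a, g) = g + 6*a (T(a, g) = 6*a + g = g + 6*a)
r(p) = 104 - 16*p (r(p) = 56 + 8*((p - 3)*(-2)) = 56 + 8*((-3 + p)*(-2)) = 56 + 8*(6 - 2*p) = 56 + (48 - 16*p) = 104 - 16*p)
r(T(6 + 3, Y(4)))*0 = (104 - 16*(√(-4 + 4) + 6*(6 + 3)))*0 = (104 - 16*(√0 + 6*9))*0 = (104 - 16*(0 + 54))*0 = (104 - 16*54)*0 = (104 - 864)*0 = -760*0 = 0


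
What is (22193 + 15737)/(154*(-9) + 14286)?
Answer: 3793/1290 ≈ 2.9403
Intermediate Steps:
(22193 + 15737)/(154*(-9) + 14286) = 37930/(-1386 + 14286) = 37930/12900 = 37930*(1/12900) = 3793/1290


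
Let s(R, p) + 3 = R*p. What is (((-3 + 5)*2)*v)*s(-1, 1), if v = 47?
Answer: -752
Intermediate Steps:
s(R, p) = -3 + R*p
(((-3 + 5)*2)*v)*s(-1, 1) = (((-3 + 5)*2)*47)*(-3 - 1*1) = ((2*2)*47)*(-3 - 1) = (4*47)*(-4) = 188*(-4) = -752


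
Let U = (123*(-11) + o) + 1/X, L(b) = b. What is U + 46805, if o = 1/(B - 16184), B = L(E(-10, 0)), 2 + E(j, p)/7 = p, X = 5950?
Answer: 156449193266/3442075 ≈ 45452.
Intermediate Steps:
E(j, p) = -14 + 7*p
B = -14 (B = -14 + 7*0 = -14 + 0 = -14)
o = -1/16198 (o = 1/(-14 - 16184) = 1/(-16198) = -1/16198 ≈ -6.1736e-5)
U = -4657127109/3442075 (U = (123*(-11) - 1/16198) + 1/5950 = (-1353 - 1/16198) + 1/5950 = -21915895/16198 + 1/5950 = -4657127109/3442075 ≈ -1353.0)
U + 46805 = -4657127109/3442075 + 46805 = 156449193266/3442075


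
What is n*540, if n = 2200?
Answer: 1188000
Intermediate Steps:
n*540 = 2200*540 = 1188000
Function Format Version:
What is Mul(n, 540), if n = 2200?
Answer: 1188000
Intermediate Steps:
Mul(n, 540) = Mul(2200, 540) = 1188000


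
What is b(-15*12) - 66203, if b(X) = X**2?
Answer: -33803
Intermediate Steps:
b(-15*12) - 66203 = (-15*12)**2 - 66203 = (-180)**2 - 66203 = 32400 - 66203 = -33803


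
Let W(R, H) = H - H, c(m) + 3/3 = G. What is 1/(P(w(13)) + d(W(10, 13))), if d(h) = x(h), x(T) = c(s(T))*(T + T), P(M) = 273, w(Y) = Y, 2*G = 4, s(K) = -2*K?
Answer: 1/273 ≈ 0.0036630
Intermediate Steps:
G = 2 (G = (½)*4 = 2)
c(m) = 1 (c(m) = -1 + 2 = 1)
W(R, H) = 0
x(T) = 2*T (x(T) = 1*(T + T) = 1*(2*T) = 2*T)
d(h) = 2*h
1/(P(w(13)) + d(W(10, 13))) = 1/(273 + 2*0) = 1/(273 + 0) = 1/273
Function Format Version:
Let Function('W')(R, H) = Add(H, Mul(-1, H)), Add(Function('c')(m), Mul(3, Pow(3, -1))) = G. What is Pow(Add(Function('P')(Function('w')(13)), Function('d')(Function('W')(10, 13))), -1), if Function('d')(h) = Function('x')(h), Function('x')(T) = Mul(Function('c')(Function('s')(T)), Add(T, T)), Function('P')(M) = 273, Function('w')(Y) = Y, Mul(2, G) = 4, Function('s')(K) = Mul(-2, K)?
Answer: Rational(1, 273) ≈ 0.0036630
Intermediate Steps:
G = 2 (G = Mul(Rational(1, 2), 4) = 2)
Function('c')(m) = 1 (Function('c')(m) = Add(-1, 2) = 1)
Function('W')(R, H) = 0
Function('x')(T) = Mul(2, T) (Function('x')(T) = Mul(1, Add(T, T)) = Mul(1, Mul(2, T)) = Mul(2, T))
Function('d')(h) = Mul(2, h)
Pow(Add(Function('P')(Function('w')(13)), Function('d')(Function('W')(10, 13))), -1) = Pow(Add(273, Mul(2, 0)), -1) = Pow(Add(273, 0), -1) = Pow(273, -1) = Rational(1, 273)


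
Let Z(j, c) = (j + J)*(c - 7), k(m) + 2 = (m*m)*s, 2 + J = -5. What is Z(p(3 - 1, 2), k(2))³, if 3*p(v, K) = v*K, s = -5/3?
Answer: 510082399/729 ≈ 6.9970e+5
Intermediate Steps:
J = -7 (J = -2 - 5 = -7)
s = -5/3 (s = -5*⅓ = -5/3 ≈ -1.6667)
p(v, K) = K*v/3 (p(v, K) = (v*K)/3 = (K*v)/3 = K*v/3)
k(m) = -2 - 5*m²/3 (k(m) = -2 + (m*m)*(-5/3) = -2 + m²*(-5/3) = -2 - 5*m²/3)
Z(j, c) = (-7 + c)*(-7 + j) (Z(j, c) = (j - 7)*(c - 7) = (-7 + j)*(-7 + c) = (-7 + c)*(-7 + j))
Z(p(3 - 1, 2), k(2))³ = (49 - 7*(-2 - 5/3*2²) - 7*2*(3 - 1)/3 + (-2 - 5/3*2²)*((⅓)*2*(3 - 1)))³ = (49 - 7*(-2 - 5/3*4) - 7*2*2/3 + (-2 - 5/3*4)*((⅓)*2*2))³ = (49 - 7*(-2 - 20/3) - 7*4/3 + (-2 - 20/3)*(4/3))³ = (49 - 7*(-26/3) - 28/3 - 26/3*4/3)³ = (49 + 182/3 - 28/3 - 104/9)³ = (799/9)³ = 510082399/729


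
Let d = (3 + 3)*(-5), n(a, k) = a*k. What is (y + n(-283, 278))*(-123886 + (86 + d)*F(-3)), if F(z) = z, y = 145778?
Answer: -8324519616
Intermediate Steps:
d = -30 (d = 6*(-5) = -30)
(y + n(-283, 278))*(-123886 + (86 + d)*F(-3)) = (145778 - 283*278)*(-123886 + (86 - 30)*(-3)) = (145778 - 78674)*(-123886 + 56*(-3)) = 67104*(-123886 - 168) = 67104*(-124054) = -8324519616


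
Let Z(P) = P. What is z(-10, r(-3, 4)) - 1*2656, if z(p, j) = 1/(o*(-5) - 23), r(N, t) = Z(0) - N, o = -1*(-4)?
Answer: -114209/43 ≈ -2656.0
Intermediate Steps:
o = 4
r(N, t) = -N (r(N, t) = 0 - N = -N)
z(p, j) = -1/43 (z(p, j) = 1/(4*(-5) - 23) = 1/(-20 - 23) = 1/(-43) = -1/43)
z(-10, r(-3, 4)) - 1*2656 = -1/43 - 1*2656 = -1/43 - 2656 = -114209/43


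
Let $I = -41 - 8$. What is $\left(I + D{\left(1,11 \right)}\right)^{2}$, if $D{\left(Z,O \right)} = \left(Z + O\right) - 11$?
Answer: $2304$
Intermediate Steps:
$I = -49$ ($I = -41 - 8 = -49$)
$D{\left(Z,O \right)} = -11 + O + Z$ ($D{\left(Z,O \right)} = \left(O + Z\right) - 11 = -11 + O + Z$)
$\left(I + D{\left(1,11 \right)}\right)^{2} = \left(-49 + \left(-11 + 11 + 1\right)\right)^{2} = \left(-49 + 1\right)^{2} = \left(-48\right)^{2} = 2304$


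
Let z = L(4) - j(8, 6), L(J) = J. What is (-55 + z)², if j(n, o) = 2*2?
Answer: 3025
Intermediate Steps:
j(n, o) = 4
z = 0 (z = 4 - 1*4 = 4 - 4 = 0)
(-55 + z)² = (-55 + 0)² = (-55)² = 3025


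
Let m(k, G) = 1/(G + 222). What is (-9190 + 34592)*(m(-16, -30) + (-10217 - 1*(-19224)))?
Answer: 21964410845/96 ≈ 2.2880e+8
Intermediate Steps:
m(k, G) = 1/(222 + G)
(-9190 + 34592)*(m(-16, -30) + (-10217 - 1*(-19224))) = (-9190 + 34592)*(1/(222 - 30) + (-10217 - 1*(-19224))) = 25402*(1/192 + (-10217 + 19224)) = 25402*(1/192 + 9007) = 25402*(1729345/192) = 21964410845/96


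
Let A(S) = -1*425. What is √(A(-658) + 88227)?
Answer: √87802 ≈ 296.31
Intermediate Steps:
A(S) = -425
√(A(-658) + 88227) = √(-425 + 88227) = √87802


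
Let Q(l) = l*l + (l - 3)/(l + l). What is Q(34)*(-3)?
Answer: -235917/68 ≈ -3469.4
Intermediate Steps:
Q(l) = l² + (-3 + l)/(2*l) (Q(l) = l² + (-3 + l)/((2*l)) = l² + (-3 + l)*(1/(2*l)) = l² + (-3 + l)/(2*l))
Q(34)*(-3) = ((½)*(-3 + 34 + 2*34³)/34)*(-3) = ((½)*(1/34)*(-3 + 34 + 2*39304))*(-3) = ((½)*(1/34)*(-3 + 34 + 78608))*(-3) = ((½)*(1/34)*78639)*(-3) = (78639/68)*(-3) = -235917/68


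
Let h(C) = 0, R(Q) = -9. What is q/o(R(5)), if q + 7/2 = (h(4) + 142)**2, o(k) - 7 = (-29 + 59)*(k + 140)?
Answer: 40321/7874 ≈ 5.1208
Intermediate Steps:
o(k) = 4207 + 30*k (o(k) = 7 + (-29 + 59)*(k + 140) = 7 + 30*(140 + k) = 7 + (4200 + 30*k) = 4207 + 30*k)
q = 40321/2 (q = -7/2 + (0 + 142)**2 = -7/2 + 142**2 = -7/2 + 20164 = 40321/2 ≈ 20161.)
q/o(R(5)) = 40321/(2*(4207 + 30*(-9))) = 40321/(2*(4207 - 270)) = (40321/2)/3937 = (40321/2)*(1/3937) = 40321/7874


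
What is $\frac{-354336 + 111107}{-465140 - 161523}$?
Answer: $\frac{243229}{626663} \approx 0.38813$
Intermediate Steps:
$\frac{-354336 + 111107}{-465140 - 161523} = - \frac{243229}{-626663} = \left(-243229\right) \left(- \frac{1}{626663}\right) = \frac{243229}{626663}$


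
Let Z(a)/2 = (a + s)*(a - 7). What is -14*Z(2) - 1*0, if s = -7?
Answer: -700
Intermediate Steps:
Z(a) = 2*(-7 + a)² (Z(a) = 2*((a - 7)*(a - 7)) = 2*((-7 + a)*(-7 + a)) = 2*(-7 + a)²)
-14*Z(2) - 1*0 = -14*(98 - 28*2 + 2*2²) - 1*0 = -14*(98 - 56 + 2*4) + 0 = -14*(98 - 56 + 8) + 0 = -14*50 + 0 = -700 + 0 = -700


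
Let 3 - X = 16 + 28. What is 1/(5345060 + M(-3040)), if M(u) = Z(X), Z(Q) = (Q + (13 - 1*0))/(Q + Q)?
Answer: 41/219147474 ≈ 1.8709e-7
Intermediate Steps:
X = -41 (X = 3 - (16 + 28) = 3 - 1*44 = 3 - 44 = -41)
Z(Q) = (13 + Q)/(2*Q) (Z(Q) = (Q + (13 + 0))/((2*Q)) = (Q + 13)*(1/(2*Q)) = (13 + Q)*(1/(2*Q)) = (13 + Q)/(2*Q))
M(u) = 14/41 (M(u) = (½)*(13 - 41)/(-41) = (½)*(-1/41)*(-28) = 14/41)
1/(5345060 + M(-3040)) = 1/(5345060 + 14/41) = 1/(219147474/41) = 41/219147474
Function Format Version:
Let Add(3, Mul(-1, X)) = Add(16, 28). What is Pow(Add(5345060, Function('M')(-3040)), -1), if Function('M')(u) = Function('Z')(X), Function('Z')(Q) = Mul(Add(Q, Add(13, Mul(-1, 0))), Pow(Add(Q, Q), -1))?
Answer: Rational(41, 219147474) ≈ 1.8709e-7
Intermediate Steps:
X = -41 (X = Add(3, Mul(-1, Add(16, 28))) = Add(3, Mul(-1, 44)) = Add(3, -44) = -41)
Function('Z')(Q) = Mul(Rational(1, 2), Pow(Q, -1), Add(13, Q)) (Function('Z')(Q) = Mul(Add(Q, Add(13, 0)), Pow(Mul(2, Q), -1)) = Mul(Add(Q, 13), Mul(Rational(1, 2), Pow(Q, -1))) = Mul(Add(13, Q), Mul(Rational(1, 2), Pow(Q, -1))) = Mul(Rational(1, 2), Pow(Q, -1), Add(13, Q)))
Function('M')(u) = Rational(14, 41) (Function('M')(u) = Mul(Rational(1, 2), Pow(-41, -1), Add(13, -41)) = Mul(Rational(1, 2), Rational(-1, 41), -28) = Rational(14, 41))
Pow(Add(5345060, Function('M')(-3040)), -1) = Pow(Add(5345060, Rational(14, 41)), -1) = Pow(Rational(219147474, 41), -1) = Rational(41, 219147474)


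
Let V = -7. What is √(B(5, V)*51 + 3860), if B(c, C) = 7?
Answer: √4217 ≈ 64.938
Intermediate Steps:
√(B(5, V)*51 + 3860) = √(7*51 + 3860) = √(357 + 3860) = √4217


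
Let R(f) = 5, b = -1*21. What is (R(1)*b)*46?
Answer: -4830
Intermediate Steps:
b = -21
(R(1)*b)*46 = (5*(-21))*46 = -105*46 = -4830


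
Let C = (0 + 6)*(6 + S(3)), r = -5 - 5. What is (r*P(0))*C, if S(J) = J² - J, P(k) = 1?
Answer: -720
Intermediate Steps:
r = -10
C = 72 (C = (0 + 6)*(6 + 3*(-1 + 3)) = 6*(6 + 3*2) = 6*(6 + 6) = 6*12 = 72)
(r*P(0))*C = -10*1*72 = -10*72 = -720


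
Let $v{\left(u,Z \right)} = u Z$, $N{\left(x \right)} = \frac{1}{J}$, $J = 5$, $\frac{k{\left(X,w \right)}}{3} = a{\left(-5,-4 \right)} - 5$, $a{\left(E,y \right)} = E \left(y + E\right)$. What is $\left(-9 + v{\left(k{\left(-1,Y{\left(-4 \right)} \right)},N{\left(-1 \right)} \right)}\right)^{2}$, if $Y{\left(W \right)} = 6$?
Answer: $225$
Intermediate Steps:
$a{\left(E,y \right)} = E \left(E + y\right)$
$k{\left(X,w \right)} = 120$ ($k{\left(X,w \right)} = 3 \left(- 5 \left(-5 - 4\right) - 5\right) = 3 \left(\left(-5\right) \left(-9\right) - 5\right) = 3 \left(45 - 5\right) = 3 \cdot 40 = 120$)
$N{\left(x \right)} = \frac{1}{5}$
$v{\left(u,Z \right)} = Z u$
$\left(-9 + v{\left(k{\left(-1,Y{\left(-4 \right)} \right)},N{\left(-1 \right)} \right)}\right)^{2} = \left(-9 + \frac{1}{5} \cdot 120\right)^{2} = \left(-9 + 24\right)^{2} = 15^{2} = 225$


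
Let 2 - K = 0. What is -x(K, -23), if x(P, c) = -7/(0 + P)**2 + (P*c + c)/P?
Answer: 145/4 ≈ 36.250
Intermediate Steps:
K = 2 (K = 2 - 1*0 = 2 + 0 = 2)
x(P, c) = -7/P**2 + (c + P*c)/P
-x(K, -23) = -(-23 - 7/2**2 - 23/2) = -(-23 - 7*1/4 - 23*1/2) = -(-23 - 7/4 - 23/2) = -1*(-145/4) = 145/4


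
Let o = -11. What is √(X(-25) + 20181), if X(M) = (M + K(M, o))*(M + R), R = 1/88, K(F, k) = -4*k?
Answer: 3*√4239026/44 ≈ 140.38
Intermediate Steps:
R = 1/88 ≈ 0.011364
X(M) = (44 + M)*(1/88 + M) (X(M) = (M - 4*(-11))*(M + 1/88) = (M + 44)*(1/88 + M) = (44 + M)*(1/88 + M))
√(X(-25) + 20181) = √((½ + (-25)² + (3873/88)*(-25)) + 20181) = √((½ + 625 - 96825/88) + 20181) = √(-41781/88 + 20181) = √(1734147/88) = 3*√4239026/44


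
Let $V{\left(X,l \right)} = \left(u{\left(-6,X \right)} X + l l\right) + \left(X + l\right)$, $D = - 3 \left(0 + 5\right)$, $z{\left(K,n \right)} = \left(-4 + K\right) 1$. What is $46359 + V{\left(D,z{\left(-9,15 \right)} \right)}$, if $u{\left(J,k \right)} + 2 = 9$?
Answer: $46395$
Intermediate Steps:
$u{\left(J,k \right)} = 7$ ($u{\left(J,k \right)} = -2 + 9 = 7$)
$z{\left(K,n \right)} = -4 + K$
$D = -15$ ($D = \left(-3\right) 5 = -15$)
$V{\left(X,l \right)} = l + l^{2} + 8 X$ ($V{\left(X,l \right)} = \left(7 X + l l\right) + \left(X + l\right) = \left(7 X + l^{2}\right) + \left(X + l\right) = \left(l^{2} + 7 X\right) + \left(X + l\right) = l + l^{2} + 8 X$)
$46359 + V{\left(D,z{\left(-9,15 \right)} \right)} = 46359 + \left(\left(-4 - 9\right) + \left(-4 - 9\right)^{2} + 8 \left(-15\right)\right) = 46359 - \left(133 - 169\right) = 46359 - -36 = 46359 + 36 = 46395$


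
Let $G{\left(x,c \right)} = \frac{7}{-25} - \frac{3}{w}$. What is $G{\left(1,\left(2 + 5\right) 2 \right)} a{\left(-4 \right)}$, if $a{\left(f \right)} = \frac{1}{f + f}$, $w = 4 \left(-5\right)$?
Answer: $\frac{13}{800} \approx 0.01625$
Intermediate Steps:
$w = -20$
$G{\left(x,c \right)} = - \frac{13}{100}$ ($G{\left(x,c \right)} = \frac{7}{-25} - \frac{3}{-20} = 7 \left(- \frac{1}{25}\right) - - \frac{3}{20} = - \frac{7}{25} + \frac{3}{20} = - \frac{13}{100}$)
$a{\left(f \right)} = \frac{1}{2 f}$
$G{\left(1,\left(2 + 5\right) 2 \right)} a{\left(-4 \right)} = - \frac{13 \frac{1}{2 \left(-4\right)}}{100} = - \frac{13 \cdot \frac{1}{2} \left(- \frac{1}{4}\right)}{100} = \left(- \frac{13}{100}\right) \left(- \frac{1}{8}\right) = \frac{13}{800}$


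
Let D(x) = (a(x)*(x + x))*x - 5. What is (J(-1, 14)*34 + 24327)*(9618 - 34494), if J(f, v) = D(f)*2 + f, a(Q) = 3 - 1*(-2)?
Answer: -612770508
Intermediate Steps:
a(Q) = 5 (a(Q) = 3 + 2 = 5)
D(x) = -5 + 10*x² (D(x) = (5*(x + x))*x - 5 = (5*(2*x))*x - 5 = (10*x)*x - 5 = 10*x² - 5 = -5 + 10*x²)
J(f, v) = -10 + f + 20*f² (J(f, v) = (-5 + 10*f²)*2 + f = (-10 + 20*f²) + f = -10 + f + 20*f²)
(J(-1, 14)*34 + 24327)*(9618 - 34494) = ((-10 - 1 + 20*(-1)²)*34 + 24327)*(9618 - 34494) = ((-10 - 1 + 20*1)*34 + 24327)*(-24876) = ((-10 - 1 + 20)*34 + 24327)*(-24876) = (9*34 + 24327)*(-24876) = (306 + 24327)*(-24876) = 24633*(-24876) = -612770508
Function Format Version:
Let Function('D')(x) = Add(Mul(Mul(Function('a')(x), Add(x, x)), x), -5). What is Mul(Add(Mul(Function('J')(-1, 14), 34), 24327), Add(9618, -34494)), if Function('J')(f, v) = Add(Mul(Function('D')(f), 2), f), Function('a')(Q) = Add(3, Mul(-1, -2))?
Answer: -612770508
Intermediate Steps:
Function('a')(Q) = 5 (Function('a')(Q) = Add(3, 2) = 5)
Function('D')(x) = Add(-5, Mul(10, Pow(x, 2))) (Function('D')(x) = Add(Mul(Mul(5, Add(x, x)), x), -5) = Add(Mul(Mul(5, Mul(2, x)), x), -5) = Add(Mul(Mul(10, x), x), -5) = Add(Mul(10, Pow(x, 2)), -5) = Add(-5, Mul(10, Pow(x, 2))))
Function('J')(f, v) = Add(-10, f, Mul(20, Pow(f, 2))) (Function('J')(f, v) = Add(Mul(Add(-5, Mul(10, Pow(f, 2))), 2), f) = Add(Add(-10, Mul(20, Pow(f, 2))), f) = Add(-10, f, Mul(20, Pow(f, 2))))
Mul(Add(Mul(Function('J')(-1, 14), 34), 24327), Add(9618, -34494)) = Mul(Add(Mul(Add(-10, -1, Mul(20, Pow(-1, 2))), 34), 24327), Add(9618, -34494)) = Mul(Add(Mul(Add(-10, -1, Mul(20, 1)), 34), 24327), -24876) = Mul(Add(Mul(Add(-10, -1, 20), 34), 24327), -24876) = Mul(Add(Mul(9, 34), 24327), -24876) = Mul(Add(306, 24327), -24876) = Mul(24633, -24876) = -612770508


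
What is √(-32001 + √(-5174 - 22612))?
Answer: √(-32001 + I*√27786) ≈ 0.4659 + 178.89*I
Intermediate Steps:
√(-32001 + √(-5174 - 22612)) = √(-32001 + √(-27786)) = √(-32001 + I*√27786)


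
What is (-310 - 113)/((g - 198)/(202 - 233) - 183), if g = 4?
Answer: 13113/5479 ≈ 2.3933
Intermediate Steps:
(-310 - 113)/((g - 198)/(202 - 233) - 183) = (-310 - 113)/((4 - 198)/(202 - 233) - 183) = -423/(-194/(-31) - 183) = -423/(-194*(-1/31) - 183) = -423/(194/31 - 183) = -423/(-5479/31) = -423*(-31/5479) = 13113/5479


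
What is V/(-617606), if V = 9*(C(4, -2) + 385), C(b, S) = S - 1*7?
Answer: -1692/308803 ≈ -0.0054792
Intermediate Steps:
C(b, S) = -7 + S (C(b, S) = S - 7 = -7 + S)
V = 3384 (V = 9*((-7 - 2) + 385) = 9*(-9 + 385) = 9*376 = 3384)
V/(-617606) = 3384/(-617606) = 3384*(-1/617606) = -1692/308803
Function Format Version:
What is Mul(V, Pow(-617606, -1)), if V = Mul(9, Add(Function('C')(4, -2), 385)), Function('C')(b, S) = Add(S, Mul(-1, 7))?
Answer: Rational(-1692, 308803) ≈ -0.0054792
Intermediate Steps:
Function('C')(b, S) = Add(-7, S) (Function('C')(b, S) = Add(S, -7) = Add(-7, S))
V = 3384 (V = Mul(9, Add(Add(-7, -2), 385)) = Mul(9, Add(-9, 385)) = Mul(9, 376) = 3384)
Mul(V, Pow(-617606, -1)) = Mul(3384, Pow(-617606, -1)) = Mul(3384, Rational(-1, 617606)) = Rational(-1692, 308803)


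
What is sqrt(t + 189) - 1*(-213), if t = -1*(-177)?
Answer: 213 + sqrt(366) ≈ 232.13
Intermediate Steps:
t = 177
sqrt(t + 189) - 1*(-213) = sqrt(177 + 189) - 1*(-213) = sqrt(366) + 213 = 213 + sqrt(366)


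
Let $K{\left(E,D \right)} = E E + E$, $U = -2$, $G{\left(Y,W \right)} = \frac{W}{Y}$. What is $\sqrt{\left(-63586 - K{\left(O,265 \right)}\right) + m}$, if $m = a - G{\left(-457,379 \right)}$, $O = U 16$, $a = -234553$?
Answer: $\frac{2 i \sqrt{15618259254}}{457} \approx 546.93 i$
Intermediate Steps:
$O = -32$ ($O = \left(-2\right) 16 = -32$)
$K{\left(E,D \right)} = E + E^{2}$ ($K{\left(E,D \right)} = E^{2} + E = E + E^{2}$)
$m = - \frac{107190342}{457}$ ($m = -234553 - \frac{379}{-457} = -234553 - 379 \left(- \frac{1}{457}\right) = -234553 - - \frac{379}{457} = -234553 + \frac{379}{457} = - \frac{107190342}{457} \approx -2.3455 \cdot 10^{5}$)
$\sqrt{\left(-63586 - K{\left(O,265 \right)}\right) + m} = \sqrt{\left(-63586 - - 32 \left(1 - 32\right)\right) - \frac{107190342}{457}} = \sqrt{\left(-63586 - \left(-32\right) \left(-31\right)\right) - \frac{107190342}{457}} = \sqrt{\left(-63586 - 992\right) - \frac{107190342}{457}} = \sqrt{-64578 - \frac{107190342}{457}} = \sqrt{- \frac{136702488}{457}} = \frac{2 i \sqrt{15618259254}}{457}$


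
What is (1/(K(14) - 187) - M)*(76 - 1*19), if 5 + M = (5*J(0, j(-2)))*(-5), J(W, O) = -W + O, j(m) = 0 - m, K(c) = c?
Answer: 542298/173 ≈ 3134.7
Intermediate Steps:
j(m) = -m
J(W, O) = O - W
M = -55 (M = -5 + (5*(-1*(-2) - 1*0))*(-5) = -5 + (5*(2 + 0))*(-5) = -5 + (5*2)*(-5) = -5 + 10*(-5) = -5 - 50 = -55)
(1/(K(14) - 187) - M)*(76 - 1*19) = (1/(14 - 187) - 1*(-55))*(76 - 1*19) = (1/(-173) + 55)*(76 - 19) = (-1/173 + 55)*57 = (9514/173)*57 = 542298/173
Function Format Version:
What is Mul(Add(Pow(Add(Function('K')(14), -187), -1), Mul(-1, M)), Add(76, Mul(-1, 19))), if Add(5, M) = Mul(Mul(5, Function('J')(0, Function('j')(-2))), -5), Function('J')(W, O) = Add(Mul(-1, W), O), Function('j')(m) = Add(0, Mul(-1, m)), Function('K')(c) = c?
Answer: Rational(542298, 173) ≈ 3134.7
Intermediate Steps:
Function('j')(m) = Mul(-1, m)
Function('J')(W, O) = Add(O, Mul(-1, W))
M = -55 (M = Add(-5, Mul(Mul(5, Add(Mul(-1, -2), Mul(-1, 0))), -5)) = Add(-5, Mul(Mul(5, Add(2, 0)), -5)) = Add(-5, Mul(Mul(5, 2), -5)) = Add(-5, Mul(10, -5)) = Add(-5, -50) = -55)
Mul(Add(Pow(Add(Function('K')(14), -187), -1), Mul(-1, M)), Add(76, Mul(-1, 19))) = Mul(Add(Pow(Add(14, -187), -1), Mul(-1, -55)), Add(76, Mul(-1, 19))) = Mul(Add(Pow(-173, -1), 55), Add(76, -19)) = Mul(Add(Rational(-1, 173), 55), 57) = Mul(Rational(9514, 173), 57) = Rational(542298, 173)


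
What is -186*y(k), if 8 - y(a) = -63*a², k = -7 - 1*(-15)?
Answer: -751440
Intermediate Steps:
k = 8 (k = -7 + 15 = 8)
y(a) = 8 + 63*a² (y(a) = 8 - (-63)*a² = 8 + 63*a²)
-186*y(k) = -186*(8 + 63*8²) = -186*(8 + 63*64) = -186*(8 + 4032) = -186*4040 = -751440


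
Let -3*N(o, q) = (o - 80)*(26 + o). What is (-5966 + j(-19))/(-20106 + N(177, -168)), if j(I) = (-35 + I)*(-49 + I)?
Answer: 6882/80009 ≈ 0.086015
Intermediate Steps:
N(o, q) = -(-80 + o)*(26 + o)/3 (N(o, q) = -(o - 80)*(26 + o)/3 = -(-80 + o)*(26 + o)/3)
j(I) = (-49 + I)*(-35 + I)
(-5966 + j(-19))/(-20106 + N(177, -168)) = (-5966 + (1715 + (-19)² - 84*(-19)))/(-20106 + (2080/3 + 18*177 - ⅓*177²)) = (-5966 + (1715 + 361 + 1596))/(-20106 + (2080/3 + 3186 - ⅓*31329)) = (-5966 + 3672)/(-20106 + (2080/3 + 3186 - 10443)) = -2294/(-20106 - 19691/3) = -2294/(-80009/3) = -2294*(-3/80009) = 6882/80009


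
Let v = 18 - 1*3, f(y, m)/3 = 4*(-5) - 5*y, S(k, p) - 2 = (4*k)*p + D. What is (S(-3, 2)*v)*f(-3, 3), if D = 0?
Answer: 4950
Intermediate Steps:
S(k, p) = 2 + 4*k*p (S(k, p) = 2 + ((4*k)*p + 0) = 2 + (4*k*p + 0) = 2 + 4*k*p)
f(y, m) = -60 - 15*y (f(y, m) = 3*(4*(-5) - 5*y) = 3*(-20 - 5*y) = -60 - 15*y)
v = 15 (v = 18 - 3 = 15)
(S(-3, 2)*v)*f(-3, 3) = ((2 + 4*(-3)*2)*15)*(-60 - 15*(-3)) = ((2 - 24)*15)*(-60 + 45) = -22*15*(-15) = -330*(-15) = 4950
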